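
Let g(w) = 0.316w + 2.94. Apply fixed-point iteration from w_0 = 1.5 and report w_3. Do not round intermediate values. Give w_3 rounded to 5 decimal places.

4.20995

w_1 = g(1.500000) = 3.414000
w_2 = g(3.414000) = 4.018824
w_3 = g(4.018824) = 4.209948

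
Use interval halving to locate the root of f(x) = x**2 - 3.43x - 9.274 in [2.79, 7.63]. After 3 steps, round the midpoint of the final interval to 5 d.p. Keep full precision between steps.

f(2.790000) = -11.059600, f(7.630000) = 22.772000 (opposite signs)
step 1: m = 5.210000, f(m) = -0.000200 < 0 → root in [5.210000, 7.630000]
step 2: m = 6.420000, f(m) = 9.921800 > 0 → root in [5.210000, 6.420000]
step 3: m = 5.815000, f(m) = 4.594775 > 0 → root in [5.210000, 5.815000]
Midpoint of [5.210000, 5.815000] = 5.512500

5.51250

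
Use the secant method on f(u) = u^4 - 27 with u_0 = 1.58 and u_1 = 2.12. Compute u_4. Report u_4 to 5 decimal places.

f(u_0) = -20.767987, f(u_1) = -6.800369
u_2 = 2.120000 - (-6.800369)·(2.120000 - 1.580000)/(-6.800369 - (-20.767987)) = 2.382908; f(u_2) = 5.242531
u_3 = 2.382908 - (5.242531)·(2.382908 - 2.120000)/(5.242531 - (-6.800369)) = 2.268459; f(u_3) = -0.519670
u_4 = 2.268459 - (-0.519670)·(2.268459 - 2.382908)/(-0.519670 - (5.242531)) = 2.278780; f(u_4) = -0.034417

2.27878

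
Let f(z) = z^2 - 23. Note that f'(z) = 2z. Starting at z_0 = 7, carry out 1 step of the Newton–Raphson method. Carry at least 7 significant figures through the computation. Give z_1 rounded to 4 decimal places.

Newton update: z ← z − f(z)/f'(z).
z_0 = 7.000000: f = 26.000000, f' = 14.000000 → z_1 = 7.000000 - (26.000000)/(14.000000) = 5.142857

5.1429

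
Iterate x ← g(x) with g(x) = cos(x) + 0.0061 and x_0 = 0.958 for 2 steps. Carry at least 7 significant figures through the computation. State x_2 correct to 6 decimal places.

x_1 = g(0.958000) = 0.581257
x_2 = g(0.581257) = 0.841873

0.841873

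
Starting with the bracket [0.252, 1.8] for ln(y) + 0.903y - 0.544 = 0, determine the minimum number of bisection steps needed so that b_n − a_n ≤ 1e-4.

14

Initial width b − a = 1.8 − 0.252 = 1.548000.
After n steps the width is (b−a)/2^n; need (b−a)/2^n ≤ 1e-4.
So n ≥ log₂(1.548000/1e-4) = log₂(15480.0000) ≈ 13.9181.
Hence n = 14.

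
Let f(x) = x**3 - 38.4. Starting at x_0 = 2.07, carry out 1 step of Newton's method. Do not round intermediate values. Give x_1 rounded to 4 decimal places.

Newton update: x ← x − f(x)/f'(x).
f'(x) = 3x**2
x_0 = 2.070000: f = -29.530257, f' = 12.854700 → x_1 = 2.070000 - (-29.530257)/(12.854700) = 4.367234

4.3672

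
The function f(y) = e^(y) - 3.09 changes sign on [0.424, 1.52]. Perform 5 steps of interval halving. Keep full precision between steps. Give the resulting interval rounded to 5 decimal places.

[1.10900, 1.14325]

f(0.424000) = -1.561938, f(1.520000) = 1.482225 (opposite signs)
step 1: m = 0.972000, f(m) = -0.446774 < 0 → root in [0.972000, 1.520000]
step 2: m = 1.246000, f(m) = 0.386409 > 0 → root in [0.972000, 1.246000]
step 3: m = 1.109000, f(m) = -0.058674 < 0 → root in [1.109000, 1.246000]
step 4: m = 1.177500, f(m) = 0.156248 > 0 → root in [1.109000, 1.177500]
step 5: m = 1.143250, f(m) = 0.046947 > 0 → root in [1.109000, 1.143250]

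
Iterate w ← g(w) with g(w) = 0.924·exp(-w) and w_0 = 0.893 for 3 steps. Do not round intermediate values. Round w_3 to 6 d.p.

0.490662

w_1 = g(0.893000) = 0.378309
w_2 = g(0.378309) = 0.632957
w_3 = g(0.632957) = 0.490662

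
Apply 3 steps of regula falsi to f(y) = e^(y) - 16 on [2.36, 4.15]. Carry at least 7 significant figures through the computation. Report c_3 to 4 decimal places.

f(2.360000) = -5.409049, f(4.150000) = 47.434000
step 1: c = 2.543226, f(c) = -3.279364 < 0 → new bracket [2.543226, 4.150000]
step 2: c = 2.647127, f(c) = -1.886566 < 0 → new bracket [2.647127, 4.150000]
step 3: c = 2.704614, f(c) = -1.051460 < 0 → new bracket [2.704614, 4.150000]

2.7046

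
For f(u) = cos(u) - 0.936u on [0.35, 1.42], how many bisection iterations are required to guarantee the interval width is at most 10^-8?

27

Initial width b − a = 1.42 − 0.35 = 1.070000.
After n steps the width is (b−a)/2^n; need (b−a)/2^n ≤ 10^-8.
So n ≥ log₂(1.070000/10^-8) = log₂(107000000.0000) ≈ 26.6730.
Hence n = 27.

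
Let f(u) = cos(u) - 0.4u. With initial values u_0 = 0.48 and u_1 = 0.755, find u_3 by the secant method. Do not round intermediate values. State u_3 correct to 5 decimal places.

1.10437

f(u_0) = 0.694995, f(u_1) = 0.426272
u_2 = 0.755000 - (0.426272)·(0.755000 - 0.480000)/(0.426272 - (0.694995)) = 1.191228; f(u_2) = -0.105972
u_3 = 1.191228 - (-0.105972)·(1.191228 - 0.755000)/(-0.105972 - (0.426272)) = 1.104373; f(u_3) = 0.007945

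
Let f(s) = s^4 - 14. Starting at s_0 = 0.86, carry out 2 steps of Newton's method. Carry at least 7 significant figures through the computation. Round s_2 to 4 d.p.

4.6258

Newton update: s ← s − f(s)/f'(s).
f'(s) = 4s^3
s_0 = 0.860000: f = -13.452992, f' = 2.544224 → s_1 = 0.860000 - (-13.452992)/(2.544224) = 6.147660
s_1 = 6.147660: f = 1414.365667, f' = 929.371913 → s_2 = 6.147660 - (1414.365667)/(929.371913) = 4.625809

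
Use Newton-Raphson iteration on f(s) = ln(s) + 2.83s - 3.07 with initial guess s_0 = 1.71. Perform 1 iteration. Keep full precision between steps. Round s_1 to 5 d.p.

f'(s) = 1/s + 2.83
s_0 = 1.710000: f = 2.305793, f' = 3.414795 → s_1 = 1.710000 - (2.305793)/(3.414795) = 1.034764

1.03476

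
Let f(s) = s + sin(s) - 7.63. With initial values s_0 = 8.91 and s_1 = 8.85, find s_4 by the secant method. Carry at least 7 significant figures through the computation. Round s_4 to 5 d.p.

6.88949

f(s_0) = 1.772342, f(s_1) = 1.763648
s_2 = 8.850000 - (1.763648)·(8.850000 - 8.910000)/(1.763648 - (1.772342)) = -3.322671; f(s_2) = -10.772581
s_3 = -3.322671 - (-10.772581)·(-3.322671 - 8.850000)/(-10.772581 - (1.763648)) = 7.137498; f(s_3) = 0.261618
s_4 = 7.137498 - (0.261618)·(7.137498 - -3.322671)/(0.261618 - (-10.772581)) = 6.889490; f(s_4) = -0.170675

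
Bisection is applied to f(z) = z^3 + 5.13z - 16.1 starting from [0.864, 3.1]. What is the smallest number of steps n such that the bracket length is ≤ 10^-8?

28

Initial width b − a = 3.1 − 0.864 = 2.236000.
After n steps the width is (b−a)/2^n; need (b−a)/2^n ≤ 10^-8.
So n ≥ log₂(2.236000/10^-8) = log₂(223600000.0000) ≈ 27.7363.
Hence n = 28.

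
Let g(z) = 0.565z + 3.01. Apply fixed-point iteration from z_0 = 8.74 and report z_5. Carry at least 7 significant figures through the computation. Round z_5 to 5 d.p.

7.02436

z_1 = g(8.740000) = 7.948100
z_2 = g(7.948100) = 7.500676
z_3 = g(7.500676) = 7.247882
z_4 = g(7.247882) = 7.105053
z_5 = g(7.105053) = 7.024355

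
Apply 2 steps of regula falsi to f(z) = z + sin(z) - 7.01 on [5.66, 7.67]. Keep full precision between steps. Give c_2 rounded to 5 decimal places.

6.65237

f(5.660000) = -1.933625, f(7.670000) = 1.643123
step 1: c = 6.746626, f(c) = 0.183654 > 0 → new bracket [5.660000, 6.746626]
step 2: c = 6.652371, f(c) = 0.003227 > 0 → new bracket [5.660000, 6.652371]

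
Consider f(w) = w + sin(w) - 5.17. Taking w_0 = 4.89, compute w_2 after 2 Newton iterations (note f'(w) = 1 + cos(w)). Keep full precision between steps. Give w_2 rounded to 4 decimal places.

5.7177

w_0 = 4.890000: f = -1.264269, f' = 1.176679 → w_1 = 4.890000 - (-1.264269)/(1.176679) = 5.964438
w_1 = 5.964438: f = 0.481061, f' = 1.949629 → w_2 = 5.964438 - (0.481061)/(1.949629) = 5.717693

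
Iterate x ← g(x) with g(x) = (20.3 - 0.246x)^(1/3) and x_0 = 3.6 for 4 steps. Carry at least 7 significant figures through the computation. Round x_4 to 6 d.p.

x_1 = g(3.600000) = 2.687662
x_2 = g(2.687662) = 2.697979
x_3 = g(2.697979) = 2.697863
x_4 = g(2.697863) = 2.697864

2.697864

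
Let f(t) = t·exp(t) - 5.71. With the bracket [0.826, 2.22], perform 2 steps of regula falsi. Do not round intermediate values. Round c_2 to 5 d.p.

f(0.826000) = -3.823281, f(2.220000) = 14.730275
step 1: c = 1.113258, f(c) = -2.320954 < 0 → new bracket [1.113258, 2.220000]
step 2: c = 1.263904, f(c) = -1.236779 < 0 → new bracket [1.263904, 2.220000]

1.26390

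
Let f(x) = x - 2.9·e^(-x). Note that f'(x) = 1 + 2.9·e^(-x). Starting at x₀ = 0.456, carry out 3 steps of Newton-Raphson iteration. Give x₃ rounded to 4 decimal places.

Newton update: x ← x − f(x)/f'(x).
x_0 = 0.456000: f = -1.382060, f' = 2.838060 → x_1 = 0.456000 - (-1.382060)/(2.838060) = 0.942974
x_1 = 0.942974: f = -0.186484, f' = 2.129457 → x_2 = 0.942974 - (-0.186484)/(2.129457) = 1.030547
x_2 = 1.030547: f = -0.004207, f' = 2.034754 → x_3 = 1.030547 - (-0.004207)/(2.034754) = 1.032615

1.0326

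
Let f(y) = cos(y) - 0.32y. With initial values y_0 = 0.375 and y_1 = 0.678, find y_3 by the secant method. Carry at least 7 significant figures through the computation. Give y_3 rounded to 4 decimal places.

1.1642

f(y_0) = 0.810508, f(y_1) = 0.561869
y_2 = 0.678000 - (0.561869)·(0.678000 - 0.375000)/(0.561869 - (0.810508)) = 1.362713; f(y_2) = -0.229483
y_3 = 1.362713 - (-0.229483)·(1.362713 - 0.678000)/(-0.229483 - (0.561869)) = 1.164154; f(y_3) = 0.022999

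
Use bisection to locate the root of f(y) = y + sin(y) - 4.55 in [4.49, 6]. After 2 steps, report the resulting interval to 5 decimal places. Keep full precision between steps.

f(4.490000) = -1.035373, f(6.000000) = 1.170585 (opposite signs)
step 1: m = 5.245000, f(m) = -0.166484 < 0 → root in [5.245000, 6.000000]
step 2: m = 5.622500, f(m) = 0.458842 > 0 → root in [5.245000, 5.622500]

[5.24500, 5.62250]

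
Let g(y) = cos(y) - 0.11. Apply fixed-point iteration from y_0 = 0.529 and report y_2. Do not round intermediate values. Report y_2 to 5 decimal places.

y_1 = g(0.529000) = 0.753312
y_2 = g(0.753312) = 0.619427

0.61943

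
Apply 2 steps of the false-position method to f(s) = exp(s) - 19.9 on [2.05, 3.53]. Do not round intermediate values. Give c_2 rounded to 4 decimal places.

2.9248

f(2.050000) = -12.132099, f(3.530000) = 14.223968
step 1: c = 2.731267, f(c) = -4.547681 < 0 → new bracket [2.731267, 3.530000]
step 2: c = 2.924770, f(c) = -1.270053 < 0 → new bracket [2.924770, 3.530000]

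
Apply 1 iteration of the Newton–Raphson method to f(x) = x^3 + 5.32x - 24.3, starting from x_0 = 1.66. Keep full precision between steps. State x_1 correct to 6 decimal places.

f'(x) = 3x^2 + 5.32
x_0 = 1.660000: f = -10.894504, f' = 13.586800 → x_1 = 1.660000 - (-10.894504)/(13.586800) = 2.461845

2.461845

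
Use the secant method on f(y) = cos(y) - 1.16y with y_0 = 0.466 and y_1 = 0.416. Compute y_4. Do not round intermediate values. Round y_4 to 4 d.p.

0.6737

Secant update: y_(k+1) = y_k − f(y_k)·(y_k − y_(k-1))/(f(y_k) − f(y_(k-1))).
f(y_0) = 0.352813, f(y_1) = 0.432153
y_2 = 0.416000 - (0.432153)·(0.416000 - 0.466000)/(0.432153 - (0.352813)) = 0.688342; f(y_2) = -0.026177
y_3 = 0.688342 - (-0.026177)·(0.688342 - 0.416000)/(-0.026177 - (0.432153)) = 0.672788; f(y_3) = 0.001654
y_4 = 0.672788 - (0.001654)·(0.672788 - 0.688342)/(0.001654 - (-0.026177)) = 0.673712; f(y_4) = 0.000005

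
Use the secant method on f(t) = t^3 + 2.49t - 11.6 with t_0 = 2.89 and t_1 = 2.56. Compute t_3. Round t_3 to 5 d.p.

Secant update: t_(k+1) = t_k − f(t_k)·(t_k − t_(k-1))/(f(t_k) − f(t_(k-1))).
f(t_0) = 19.733669, f(t_1) = 11.551616
t_2 = 2.560000 - (11.551616)·(2.560000 - 2.890000)/(11.551616 - (19.733669)) = 2.094098; f(t_2) = 2.797443
t_3 = 2.094098 - (2.797443)·(2.094098 - 2.560000)/(2.797443 - (11.551616)) = 1.945217; f(t_3) = 0.604034

1.94522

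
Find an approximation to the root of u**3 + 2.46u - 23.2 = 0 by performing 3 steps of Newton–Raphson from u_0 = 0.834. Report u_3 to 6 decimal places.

2.875160

Newton update: u ← u − f(u)/f'(u).
f'(u) = 3u**2 + 2.46
u_0 = 0.834000: f = -20.568266, f' = 4.546668 → u_1 = 0.834000 - (-20.568266)/(4.546668) = 5.357811
u_1 = 5.357811: f = 143.782273, f' = 88.578413 → u_2 = 5.357811 - (143.782273)/(88.578413) = 3.734591
u_2 = 3.734591: f = 38.074055, f' = 44.301502 → u_3 = 3.734591 - (38.074055)/(44.301502) = 2.875160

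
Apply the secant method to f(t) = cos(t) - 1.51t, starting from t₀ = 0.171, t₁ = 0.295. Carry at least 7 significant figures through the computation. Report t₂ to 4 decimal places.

0.5888

Secant update: t_(k+1) = t_k − f(t_k)·(t_k − t_(k-1))/(f(t_k) − f(t_(k-1))).
f(t_0) = 0.727205, f(t_1) = 0.511352
t_2 = 0.295000 - (0.511352)·(0.295000 - 0.171000)/(0.511352 - (0.727205)) = 0.588754; f(t_2) = -0.057385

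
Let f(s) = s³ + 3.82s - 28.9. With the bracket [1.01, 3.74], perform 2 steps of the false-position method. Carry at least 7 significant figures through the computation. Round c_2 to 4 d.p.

False-position update: c = (a·f(b) − b·f(a))/(f(b) − f(a)); replace the endpoint whose sign matches f(c).
f(1.010000) = -24.011499, f(3.740000) = 37.700424
step 1: c = 2.072216, f(c) = -12.085875 < 0 → new bracket [2.072216, 3.740000]
step 2: c = 2.477079, f(c) = -4.238399 < 0 → new bracket [2.477079, 3.740000]

2.4771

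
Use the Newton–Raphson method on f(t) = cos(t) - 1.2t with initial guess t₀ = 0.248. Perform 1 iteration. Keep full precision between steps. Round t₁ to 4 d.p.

f'(t) = -sin(t) - 1.2
t_0 = 0.248000: f = 0.671805, f' = -1.445466 → t_1 = 0.248000 - (0.671805)/(-1.445466) = 0.712767

0.7128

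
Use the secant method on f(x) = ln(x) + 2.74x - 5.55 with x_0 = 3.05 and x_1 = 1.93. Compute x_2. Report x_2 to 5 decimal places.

f(x_0) = 3.922142, f(x_1) = 0.395720
x_2 = 1.930000 - (0.395720)·(1.930000 - 3.050000)/(0.395720 - (3.922142)) = 1.804318; f(x_2) = -0.015985

1.80432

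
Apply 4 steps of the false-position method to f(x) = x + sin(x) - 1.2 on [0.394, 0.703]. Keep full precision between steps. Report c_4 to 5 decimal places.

0.61943

False-position update: c = (a·f(b) − b·f(a))/(f(b) − f(a)); replace the endpoint whose sign matches f(c).
f(0.394000) = -0.422115, f(0.703000) = 0.149509
step 1: c = 0.622181, f(c) = 0.004989 > 0 → new bracket [0.394000, 0.622181]
step 2: c = 0.619515, f(c) = 0.000156 > 0 → new bracket [0.394000, 0.619515]
step 3: c = 0.619432, f(c) = 0.000005 > 0 → new bracket [0.394000, 0.619432]
step 4: c = 0.619429, f(c) = 0.000000 > 0 → new bracket [0.394000, 0.619429]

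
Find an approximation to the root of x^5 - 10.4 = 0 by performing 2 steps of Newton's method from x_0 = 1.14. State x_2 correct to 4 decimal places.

1.8133

f'(x) = 5x^4
x_0 = 1.140000: f = -8.474585, f' = 8.444801 → x_1 = 1.140000 - (-8.474585)/(8.444801) = 2.143527
x_1 = 2.143527: f = 34.852728, f' = 105.556703 → x_2 = 2.143527 - (34.852728)/(105.556703) = 1.813347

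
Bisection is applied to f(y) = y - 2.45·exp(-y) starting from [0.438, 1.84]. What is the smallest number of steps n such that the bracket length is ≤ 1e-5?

18

Initial width b − a = 1.84 − 0.438 = 1.402000.
After n steps the width is (b−a)/2^n; need (b−a)/2^n ≤ 1e-5.
So n ≥ log₂(1.402000/1e-5) = log₂(140200.0000) ≈ 17.0971.
Hence n = 18.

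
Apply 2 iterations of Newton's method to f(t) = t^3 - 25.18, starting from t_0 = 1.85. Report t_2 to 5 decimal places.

f'(t) = 3t^2
t_0 = 1.850000: f = -18.848375, f' = 10.267500 → t_1 = 1.850000 - (-18.848375)/(10.267500) = 3.685732
t_1 = 3.685732: f = 24.889257, f' = 40.753854 → t_2 = 3.685732 - (24.889257)/(40.753854) = 3.075010

3.07501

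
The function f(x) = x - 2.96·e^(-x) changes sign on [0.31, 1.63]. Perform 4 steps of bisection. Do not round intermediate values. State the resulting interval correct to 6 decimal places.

f(0.310000) = -1.861003, f(1.630000) = 1.050048 (opposite signs)
step 1: m = 0.970000, f(m) = -0.152086 < 0 → root in [0.970000, 1.630000]
step 2: m = 1.300000, f(m) = 0.493306 > 0 → root in [0.970000, 1.300000]
step 3: m = 1.135000, f(m) = 0.183591 > 0 → root in [0.970000, 1.135000]
step 4: m = 1.052500, f(m) = 0.019271 > 0 → root in [0.970000, 1.052500]

[0.970000, 1.052500]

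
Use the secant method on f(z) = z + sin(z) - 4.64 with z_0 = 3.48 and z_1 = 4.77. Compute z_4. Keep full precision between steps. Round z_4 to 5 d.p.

5.38808

f(z_0) = -1.491985, f(z_1) = -0.868341
z_2 = 4.770000 - (-0.868341)·(4.770000 - 3.480000)/(-0.868341 - (-1.491985)) = 6.566152; f(z_2) = 2.205357
z_3 = 6.566152 - (2.205357)·(6.566152 - 4.770000)/(2.205357 - (-0.868341)) = 5.277425; f(z_3) = -0.207144
z_4 = 5.277425 - (-0.207144)·(5.277425 - 6.566152)/(-0.207144 - (2.205357)) = 5.388079; f(z_4) = -0.032197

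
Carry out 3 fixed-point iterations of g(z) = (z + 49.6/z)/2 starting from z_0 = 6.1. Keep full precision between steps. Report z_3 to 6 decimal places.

z_1 = g(6.100000) = 7.115574
z_2 = g(7.115574) = 7.043100
z_3 = g(7.043100) = 7.042727

7.042727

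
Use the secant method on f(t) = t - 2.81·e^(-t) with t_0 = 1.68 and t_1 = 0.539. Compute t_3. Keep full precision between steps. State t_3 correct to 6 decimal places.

f(t_0) = 1.156289, f(t_1) = -1.100161
t_2 = 0.539000 - (-1.100161)·(0.539000 - 1.680000)/(-1.100161 - (1.156289)) = 1.095309; f(t_2) = 0.155543
t_3 = 1.095309 - (0.155543)·(1.095309 - 0.539000)/(0.155543 - (-1.100161)) = 1.026399; f(t_3) = 0.019591

1.026399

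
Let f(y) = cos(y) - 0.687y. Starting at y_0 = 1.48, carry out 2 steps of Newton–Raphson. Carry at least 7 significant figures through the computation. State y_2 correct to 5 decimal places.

f'(y) = -sin(y) - 0.687
y_0 = 1.480000: f = -0.926088, f' = -1.682881 → y_1 = 1.480000 - (-0.926088)/(-1.682881) = 0.929701
y_1 = 0.929701: f = -0.040630, f' = -1.488441 → y_2 = 0.929701 - (-0.040630)/(-1.488441) = 0.902403

0.90240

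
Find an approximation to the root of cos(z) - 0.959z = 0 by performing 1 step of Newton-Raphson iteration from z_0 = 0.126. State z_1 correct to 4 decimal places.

Newton update: z ← z − f(z)/f'(z).
f'(z) = -sin(z) - 0.959
z_0 = 0.126000: f = 0.871238, f' = -1.084667 → z_1 = 0.126000 - (0.871238)/(-1.084667) = 0.929231

0.9292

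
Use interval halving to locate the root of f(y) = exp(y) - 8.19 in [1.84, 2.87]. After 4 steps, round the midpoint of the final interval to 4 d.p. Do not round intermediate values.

f(1.840000) = -1.893462, f(2.870000) = 9.447018 (opposite signs)
step 1: m = 2.355000, f(m) = 2.348129 > 0 → root in [1.840000, 2.355000]
step 2: m = 2.097500, f(m) = -0.044220 < 0 → root in [2.097500, 2.355000]
step 3: m = 2.226250, f(m) = 1.075057 > 0 → root in [2.097500, 2.226250]
step 4: m = 2.161875, f(m) = 0.497411 > 0 → root in [2.097500, 2.161875]
Midpoint of [2.097500, 2.161875] = 2.129688

2.1297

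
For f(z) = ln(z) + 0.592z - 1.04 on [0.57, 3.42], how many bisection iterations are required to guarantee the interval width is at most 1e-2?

9

Initial width b − a = 3.42 − 0.57 = 2.850000.
After n steps the width is (b−a)/2^n; need (b−a)/2^n ≤ 1e-2.
So n ≥ log₂(2.850000/1e-2) = log₂(285.0000) ≈ 8.1548.
Hence n = 9.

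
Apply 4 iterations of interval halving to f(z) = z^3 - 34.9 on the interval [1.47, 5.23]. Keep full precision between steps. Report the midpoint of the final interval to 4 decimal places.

3.2325

f(1.470000) = -31.723477, f(5.230000) = 108.155667 (opposite signs)
step 1: m = 3.350000, f(m) = 2.695375 > 0 → root in [1.470000, 3.350000]
step 2: m = 2.410000, f(m) = -20.902479 < 0 → root in [2.410000, 3.350000]
step 3: m = 2.880000, f(m) = -11.012128 < 0 → root in [2.880000, 3.350000]
step 4: m = 3.115000, f(m) = -4.674454 < 0 → root in [3.115000, 3.350000]
Midpoint of [3.115000, 3.350000] = 3.232500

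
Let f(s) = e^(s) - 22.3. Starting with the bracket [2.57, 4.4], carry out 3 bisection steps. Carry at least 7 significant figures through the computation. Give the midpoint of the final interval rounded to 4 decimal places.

f(2.570000) = -9.234176, f(4.400000) = 59.150869 (opposite signs)
step 1: m = 3.485000, f(m) = 10.322427 > 0 → root in [2.570000, 3.485000]
step 2: m = 3.027500, f(m) = -1.654446 < 0 → root in [3.027500, 3.485000]
step 3: m = 3.256250, f(m) = 3.652034 > 0 → root in [3.027500, 3.256250]
Midpoint of [3.027500, 3.256250] = 3.141875

3.1419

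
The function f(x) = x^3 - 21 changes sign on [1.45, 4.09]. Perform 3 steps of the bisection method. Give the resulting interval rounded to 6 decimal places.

f(1.450000) = -17.951375, f(4.090000) = 47.417929 (opposite signs)
step 1: m = 2.770000, f(m) = 0.253933 > 0 → root in [1.450000, 2.770000]
step 2: m = 2.110000, f(m) = -11.606069 < 0 → root in [2.110000, 2.770000]
step 3: m = 2.440000, f(m) = -6.473216 < 0 → root in [2.440000, 2.770000]

[2.440000, 2.770000]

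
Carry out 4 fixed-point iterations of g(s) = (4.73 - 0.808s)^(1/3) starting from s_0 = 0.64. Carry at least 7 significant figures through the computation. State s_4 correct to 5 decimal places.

s_1 = g(0.640000) = 1.615076
s_2 = g(1.615076) = 1.507374
s_3 = g(1.507374) = 1.520034
s_4 = g(1.520034) = 1.518557

1.51856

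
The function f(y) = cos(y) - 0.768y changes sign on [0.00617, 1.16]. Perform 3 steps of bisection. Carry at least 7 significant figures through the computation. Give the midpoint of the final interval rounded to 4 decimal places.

0.7994

f(0.006170) = 0.995242, f(1.160000) = -0.491540 (opposite signs)
step 1: m = 0.583085, f(m) = 0.386959 > 0 → root in [0.583085, 1.160000]
step 2: m = 0.871542, f(m) = -0.025698 < 0 → root in [0.583085, 0.871542]
step 3: m = 0.727314, f(m) = 0.188386 > 0 → root in [0.727314, 0.871542]
Midpoint of [0.727314, 0.871542] = 0.799428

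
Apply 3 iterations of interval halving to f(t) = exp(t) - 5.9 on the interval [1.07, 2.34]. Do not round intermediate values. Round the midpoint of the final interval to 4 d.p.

1.7844

f(1.070000) = -2.984621, f(2.340000) = 4.481237 (opposite signs)
step 1: m = 1.705000, f(m) = -0.398614 < 0 → root in [1.705000, 2.340000]
step 2: m = 2.022500, f(m) = 1.657194 > 0 → root in [1.705000, 2.022500]
step 3: m = 1.863750, f(m) = 0.547871 > 0 → root in [1.705000, 1.863750]
Midpoint of [1.705000, 1.863750] = 1.784375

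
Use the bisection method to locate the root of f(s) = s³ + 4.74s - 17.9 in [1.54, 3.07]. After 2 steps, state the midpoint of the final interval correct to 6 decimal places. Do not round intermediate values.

2.113750

f(1.540000) = -6.948136, f(3.070000) = 25.586243 (opposite signs)
step 1: m = 2.305000, f(m) = 5.272223 > 0 → root in [1.540000, 2.305000]
step 2: m = 1.922500, f(m) = -1.681778 < 0 → root in [1.922500, 2.305000]
Midpoint of [1.922500, 2.305000] = 2.113750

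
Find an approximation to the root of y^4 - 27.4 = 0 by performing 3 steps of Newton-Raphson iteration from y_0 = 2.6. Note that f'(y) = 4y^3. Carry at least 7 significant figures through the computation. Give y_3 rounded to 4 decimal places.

2.2879

Newton update: y ← y − f(y)/f'(y).
y_0 = 2.600000: f = 18.297600, f' = 70.304000 → y_1 = 2.600000 - (18.297600)/(70.304000) = 2.339736
y_1 = 2.339736: f = 2.568667, f' = 51.234271 → y_2 = 2.339736 - (2.568667)/(51.234271) = 2.289600
y_2 = 2.289600: f = 0.081389, f' = 48.010806 → y_3 = 2.289600 - (0.081389)/(48.010806) = 2.287905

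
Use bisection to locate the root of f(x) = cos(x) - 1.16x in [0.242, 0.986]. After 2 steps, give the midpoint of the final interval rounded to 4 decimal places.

0.7070

f(0.242000) = 0.690141, f(0.986000) = -0.591730 (opposite signs)
step 1: m = 0.614000, f(m) = 0.105110 > 0 → root in [0.614000, 0.986000]
step 2: m = 0.800000, f(m) = -0.231293 < 0 → root in [0.614000, 0.800000]
Midpoint of [0.614000, 0.800000] = 0.707000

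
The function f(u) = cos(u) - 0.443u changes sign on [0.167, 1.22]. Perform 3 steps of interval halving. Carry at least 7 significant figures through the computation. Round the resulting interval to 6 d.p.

f(0.167000) = 0.912107, f(1.220000) = -0.196814 (opposite signs)
step 1: m = 0.693500, f(m) = 0.461793 > 0 → root in [0.693500, 1.220000]
step 2: m = 0.956750, f(m) = 0.152339 > 0 → root in [0.956750, 1.220000]
step 3: m = 1.088375, f(m) = -0.018225 < 0 → root in [0.956750, 1.088375]

[0.956750, 1.088375]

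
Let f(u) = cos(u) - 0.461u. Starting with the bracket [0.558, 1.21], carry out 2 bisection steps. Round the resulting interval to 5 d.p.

[1.04700, 1.21000]

f(0.558000) = 0.591078, f(1.210000) = -0.204791 (opposite signs)
step 1: m = 0.884000, f(m) = 0.226539 > 0 → root in [0.884000, 1.210000]
step 2: m = 1.047000, f(m) = 0.017504 > 0 → root in [1.047000, 1.210000]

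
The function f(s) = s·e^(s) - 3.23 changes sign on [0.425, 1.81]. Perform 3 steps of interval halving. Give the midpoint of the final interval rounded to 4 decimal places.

f(0.425000) = -2.579924, f(1.810000) = 7.829910 (opposite signs)
step 1: m = 1.117500, f(m) = 0.186423 > 0 → root in [0.425000, 1.117500]
step 2: m = 0.771250, f(m) = -1.562197 < 0 → root in [0.771250, 1.117500]
step 3: m = 0.944375, f(m) = -0.801817 < 0 → root in [0.944375, 1.117500]
Midpoint of [0.944375, 1.117500] = 1.030937

1.0309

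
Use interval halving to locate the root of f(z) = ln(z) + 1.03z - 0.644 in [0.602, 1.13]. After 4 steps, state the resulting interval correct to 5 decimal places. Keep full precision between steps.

f(0.602000) = -0.531438, f(1.130000) = 0.642118 (opposite signs)
step 1: m = 0.866000, f(m) = 0.104110 > 0 → root in [0.602000, 0.866000]
step 2: m = 0.734000, f(m) = -0.197226 < 0 → root in [0.734000, 0.866000]
step 3: m = 0.800000, f(m) = -0.043144 < 0 → root in [0.800000, 0.866000]
step 4: m = 0.833000, f(m) = 0.031268 > 0 → root in [0.800000, 0.833000]

[0.80000, 0.83300]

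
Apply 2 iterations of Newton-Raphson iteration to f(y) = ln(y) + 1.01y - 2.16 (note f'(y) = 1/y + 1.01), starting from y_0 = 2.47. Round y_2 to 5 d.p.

y_0 = 2.470000: f = 1.238918, f' = 1.414858 → y_1 = 2.470000 - (1.238918)/(1.414858) = 1.594352
y_1 = 1.594352: f = -0.083237, f' = 1.637214 → y_2 = 1.594352 - (-0.083237)/(1.637214) = 1.645193

1.64519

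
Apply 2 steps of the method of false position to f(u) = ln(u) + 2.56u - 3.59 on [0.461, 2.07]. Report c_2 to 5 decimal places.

1.30855

False-position update: c = (a·f(b) − b·f(a))/(f(b) − f(a)); replace the endpoint whose sign matches f(c).
f(0.461000) = -3.184197, f(2.070000) = 2.436749
step 1: c = 1.372479, f(c) = 0.240164 > 0 → new bracket [0.461000, 1.372479]
step 2: c = 1.308553, f(c) = 0.028818 > 0 → new bracket [0.461000, 1.308553]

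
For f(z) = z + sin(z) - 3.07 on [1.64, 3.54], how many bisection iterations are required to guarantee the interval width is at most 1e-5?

18

Initial width b − a = 3.54 − 1.64 = 1.900000.
After n steps the width is (b−a)/2^n; need (b−a)/2^n ≤ 1e-5.
So n ≥ log₂(1.900000/1e-5) = log₂(190000.0000) ≈ 17.5356.
Hence n = 18.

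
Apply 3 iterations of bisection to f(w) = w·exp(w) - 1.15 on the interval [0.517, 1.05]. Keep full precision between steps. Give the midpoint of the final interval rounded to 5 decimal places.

f(0.517000) = -0.282997, f(1.050000) = 1.850534 (opposite signs)
step 1: m = 0.783500, f(m) = 0.565176 > 0 → root in [0.517000, 0.783500]
step 2: m = 0.650250, f(m) = 0.095892 > 0 → root in [0.517000, 0.650250]
step 3: m = 0.583625, f(m) = -0.103838 < 0 → root in [0.583625, 0.650250]
Midpoint of [0.583625, 0.650250] = 0.616938

0.61694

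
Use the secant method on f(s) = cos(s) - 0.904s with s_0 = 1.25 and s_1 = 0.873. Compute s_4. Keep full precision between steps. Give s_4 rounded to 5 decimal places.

0.78360

Secant update: s_(k+1) = s_k − f(s_k)·(s_k − s_(k-1))/(f(s_k) − f(s_(k-1))).
f(s_0) = -0.814678, f(s_1) = -0.146661
s_2 = 0.873000 - (-0.146661)·(0.873000 - 1.250000)/(-0.146661 - (-0.814678)) = 0.790231; f(s_2) = -0.010687
s_3 = 0.790231 - (-0.010687)·(0.790231 - 0.873000)/(-0.010687 - (-0.146661)) = 0.783725; f(s_3) = -0.000199
s_4 = 0.783725 - (-0.000199)·(0.783725 - 0.790231)/(-0.000199 - (-0.010687)) = 0.783602; f(s_4) = -0.000000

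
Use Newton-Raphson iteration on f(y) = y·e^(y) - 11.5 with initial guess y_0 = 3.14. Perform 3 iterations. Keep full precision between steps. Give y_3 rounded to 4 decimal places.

1.8649

f'(y) = (y + 1)·e^(y)
y_0 = 3.140000: f = 61.046142, f' = 95.650009 → y_1 = 3.140000 - (61.046142)/(95.650009) = 2.501776
y_1 = 2.501776: f = 19.032043, f' = 42.736191 → y_2 = 2.501776 - (19.032043)/(42.736191) = 2.056438
y_2 = 2.056438: f = 4.577382, f' = 23.895454 → y_3 = 2.056438 - (4.577382)/(23.895454) = 1.864879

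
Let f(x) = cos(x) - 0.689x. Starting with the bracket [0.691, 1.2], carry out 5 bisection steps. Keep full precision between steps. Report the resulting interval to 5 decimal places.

[0.89778, 0.91369]

f(0.691000) = 0.294510, f(1.200000) = -0.464442 (opposite signs)
step 1: m = 0.945500, f(m) = -0.066112 < 0 → root in [0.691000, 0.945500]
step 2: m = 0.818250, f(m) = 0.119725 > 0 → root in [0.818250, 0.945500]
step 3: m = 0.881875, f(m) = 0.028093 > 0 → root in [0.881875, 0.945500]
step 4: m = 0.913687, f(m) = -0.018700 < 0 → root in [0.881875, 0.913687]
step 5: m = 0.897781, f(m) = 0.004775 > 0 → root in [0.897781, 0.913687]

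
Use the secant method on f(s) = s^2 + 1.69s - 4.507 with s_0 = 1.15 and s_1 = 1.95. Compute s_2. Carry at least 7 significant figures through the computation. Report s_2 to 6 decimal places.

1.409081

Secant update: s_(k+1) = s_k − f(s_k)·(s_k − s_(k-1))/(f(s_k) − f(s_(k-1))).
f(s_0) = -1.241000, f(s_1) = 2.591000
s_2 = 1.950000 - (2.591000)·(1.950000 - 1.150000)/(2.591000 - (-1.241000)) = 1.409081; f(s_2) = -0.140142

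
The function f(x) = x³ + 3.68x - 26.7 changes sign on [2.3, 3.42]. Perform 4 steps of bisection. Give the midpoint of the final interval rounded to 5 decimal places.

f(2.300000) = -6.069000, f(3.420000) = 25.887288 (opposite signs)
step 1: m = 2.860000, f(m) = 7.218456 > 0 → root in [2.300000, 2.860000]
step 2: m = 2.580000, f(m) = -0.032088 < 0 → root in [2.580000, 2.860000]
step 3: m = 2.720000, f(m) = 3.433248 > 0 → root in [2.580000, 2.720000]
step 4: m = 2.650000, f(m) = 1.661625 > 0 → root in [2.580000, 2.650000]
Midpoint of [2.580000, 2.650000] = 2.615000

2.61500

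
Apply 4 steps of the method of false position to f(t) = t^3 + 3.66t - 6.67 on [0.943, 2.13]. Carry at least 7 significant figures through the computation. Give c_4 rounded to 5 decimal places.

1.26313

f(0.943000) = -2.380058, f(2.130000) = 10.789397
step 1: c = 1.157521, f(c) = -0.882560 < 0 → new bracket [1.157521, 2.130000]
step 2: c = 1.231054, f(c) = -0.298687 < 0 → new bracket [1.231054, 2.130000]
step 3: c = 1.255270, f(c) = -0.097783 < 0 → new bracket [1.255270, 2.130000]
step 4: c = 1.263126, f(c) = -0.031658 < 0 → new bracket [1.263126, 2.130000]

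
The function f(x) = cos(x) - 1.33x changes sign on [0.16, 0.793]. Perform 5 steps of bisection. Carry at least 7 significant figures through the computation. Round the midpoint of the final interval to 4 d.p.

0.6051

f(0.160000) = 0.774427, f(0.793000) = -0.352979 (opposite signs)
step 1: m = 0.476500, f(m) = 0.254861 > 0 → root in [0.476500, 0.793000]
step 2: m = 0.634750, f(m) = -0.038998 < 0 → root in [0.476500, 0.634750]
step 3: m = 0.555625, f(m) = 0.110590 > 0 → root in [0.555625, 0.634750]
step 4: m = 0.595187, f(m) = 0.036444 > 0 → root in [0.595187, 0.634750]
step 5: m = 0.614969, f(m) = -0.001117 < 0 → root in [0.595187, 0.614969]
Midpoint of [0.595187, 0.614969] = 0.605078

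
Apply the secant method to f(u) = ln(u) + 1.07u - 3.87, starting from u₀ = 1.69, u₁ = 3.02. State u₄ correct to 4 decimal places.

f(u_0) = -1.536971, f(u_1) = 0.466657
u_2 = 3.020000 - (0.466657)·(3.020000 - 1.690000)/(0.466657 - (-1.536971)) = 2.710235; f(u_2) = 0.026987
u_3 = 2.710235 - (0.026987)·(2.710235 - 3.020000)/(0.026987 - (0.466657)) = 2.691222; f(u_3) = -0.000397
u_4 = 2.691222 - (-0.000397)·(2.691222 - 2.710235)/(-0.000397 - (0.026987)) = 2.691498; f(u_4) = 0.000000

2.6915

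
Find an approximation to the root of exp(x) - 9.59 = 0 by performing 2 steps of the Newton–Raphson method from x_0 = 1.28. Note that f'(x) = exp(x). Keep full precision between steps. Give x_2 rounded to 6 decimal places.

2.450137

Newton update: x ← x − f(x)/f'(x).
x_0 = 1.280000: f = -5.993360, f' = 3.596640 → x_1 = 1.280000 - (-5.993360)/(3.596640) = 2.946378
x_1 = 2.946378: f = 9.446872, f' = 19.036872 → x_2 = 2.946378 - (9.446872)/(19.036872) = 2.450137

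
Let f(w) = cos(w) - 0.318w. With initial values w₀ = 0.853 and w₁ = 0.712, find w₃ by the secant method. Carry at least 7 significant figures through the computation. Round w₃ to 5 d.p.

1.17973

Secant update: w_(k+1) = w_k − f(w_k)·(w_k − w_(k-1))/(f(w_k) − f(w_(k-1))).
f(w_0) = 0.386472, f(w_1) = 0.530641
w_2 = 0.712000 - (0.530641)·(0.712000 - 0.853000)/(0.530641 - (0.386472)) = 1.230979; f(w_2) = -0.058136
w_3 = 1.230979 - (-0.058136)·(1.230979 - 0.712000)/(-0.058136 - (0.530641)) = 1.179734; f(w_3) = 0.006015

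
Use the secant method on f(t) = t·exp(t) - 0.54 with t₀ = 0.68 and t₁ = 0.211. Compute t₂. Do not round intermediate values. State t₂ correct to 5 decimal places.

0.33216

f(t_0) = 0.802237, f(t_1) = -0.279433
t_2 = 0.211000 - (-0.279433)·(0.211000 - 0.680000)/(-0.279433 - (0.802237)) = 0.332159; f(t_2) = -0.076978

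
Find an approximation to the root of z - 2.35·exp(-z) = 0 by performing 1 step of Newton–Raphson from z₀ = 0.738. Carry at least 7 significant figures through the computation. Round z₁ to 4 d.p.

f'(z) = 1 + 2.35·exp(-z)
z_0 = 0.738000: f = -0.385462, f' = 2.123462 → z_1 = 0.738000 - (-0.385462)/(2.123462) = 0.919525

0.9195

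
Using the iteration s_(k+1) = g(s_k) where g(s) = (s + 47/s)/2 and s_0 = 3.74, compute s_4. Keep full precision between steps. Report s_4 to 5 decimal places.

s_1 = g(3.740000) = 8.153422
s_2 = g(8.153422) = 6.958936
s_3 = g(6.958936) = 6.856421
s_4 = g(6.856421) = 6.855655

6.85565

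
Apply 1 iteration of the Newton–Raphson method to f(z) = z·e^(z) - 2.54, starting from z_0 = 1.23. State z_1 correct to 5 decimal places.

f'(z) = (z + 1)·e^(z)
z_0 = 1.230000: f = 1.668112, f' = 7.629342 → z_1 = 1.230000 - (1.668112)/(7.629342) = 1.011356

1.01136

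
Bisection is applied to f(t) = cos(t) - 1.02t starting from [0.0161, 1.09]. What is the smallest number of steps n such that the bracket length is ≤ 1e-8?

27

Initial width b − a = 1.09 − 0.0161 = 1.073900.
After n steps the width is (b−a)/2^n; need (b−a)/2^n ≤ 1e-8.
So n ≥ log₂(1.073900/1e-8) = log₂(107390000.0000) ≈ 26.6783.
Hence n = 27.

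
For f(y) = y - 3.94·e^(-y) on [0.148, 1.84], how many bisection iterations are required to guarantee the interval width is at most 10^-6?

Initial width b − a = 1.84 − 0.148 = 1.692000.
After n steps the width is (b−a)/2^n; need (b−a)/2^n ≤ 10^-6.
So n ≥ log₂(1.692000/10^-6) = log₂(1692000.0000) ≈ 20.6903.
Hence n = 21.

21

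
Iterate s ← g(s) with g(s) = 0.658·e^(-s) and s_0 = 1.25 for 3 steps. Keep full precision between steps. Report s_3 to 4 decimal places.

0.3816

s_1 = g(1.250000) = 0.188520
s_2 = g(0.188520) = 0.544945
s_3 = g(0.544945) = 0.381557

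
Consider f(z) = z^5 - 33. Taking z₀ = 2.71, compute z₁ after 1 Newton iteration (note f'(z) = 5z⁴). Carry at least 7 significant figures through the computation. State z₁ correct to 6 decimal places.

Newton update: z ← z − f(z)/f'(z).
z_0 = 2.710000: f = 113.166031, f' = 269.679024 → z_1 = 2.710000 - (113.166031)/(269.679024) = 2.290368

2.290368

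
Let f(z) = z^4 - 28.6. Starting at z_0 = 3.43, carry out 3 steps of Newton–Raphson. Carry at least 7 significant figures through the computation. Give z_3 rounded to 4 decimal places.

2.3179

f'(z) = 4z^3
z_0 = 3.430000: f = 109.812872, f' = 161.414428 → z_1 = 3.430000 - (109.812872)/(161.414428) = 2.749684
z_1 = 2.749684: f = 28.565096, f' = 83.158796 → z_2 = 2.749684 - (28.565096)/(83.158796) = 2.406183
z_2 = 2.406183: f = 4.920823, f' = 55.724476 → z_3 = 2.406183 - (4.920823)/(55.724476) = 2.317877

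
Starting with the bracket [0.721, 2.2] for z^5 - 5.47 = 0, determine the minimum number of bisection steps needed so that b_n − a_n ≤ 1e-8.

Initial width b − a = 2.2 − 0.721 = 1.479000.
After n steps the width is (b−a)/2^n; need (b−a)/2^n ≤ 1e-8.
So n ≥ log₂(1.479000/1e-8) = log₂(147900000.0000) ≈ 27.1400.
Hence n = 28.

28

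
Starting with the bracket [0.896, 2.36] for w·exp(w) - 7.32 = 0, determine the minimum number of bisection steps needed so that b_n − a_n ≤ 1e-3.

Initial width b − a = 2.36 − 0.896 = 1.464000.
After n steps the width is (b−a)/2^n; need (b−a)/2^n ≤ 1e-3.
So n ≥ log₂(1.464000/1e-3) = log₂(1464.0000) ≈ 10.5157.
Hence n = 11.

11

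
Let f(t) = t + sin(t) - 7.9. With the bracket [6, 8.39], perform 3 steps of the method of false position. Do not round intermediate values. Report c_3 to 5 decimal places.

f(6.000000) = -2.179415, f(8.390000) = 1.349749
step 1: c = 7.475931, f(c) = 0.505317 > 0 → new bracket [6.000000, 7.475931]
step 2: c = 7.198133, f(c) = 0.090664 > 0 → new bracket [6.000000, 7.198133]
step 3: c = 7.150281, f(c) = 0.012734 > 0 → new bracket [6.000000, 7.150281]

7.15028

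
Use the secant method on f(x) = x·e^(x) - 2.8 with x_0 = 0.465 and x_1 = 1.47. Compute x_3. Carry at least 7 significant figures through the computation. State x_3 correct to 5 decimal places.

Secant update: x_(k+1) = x_k − f(x_k)·(x_k − x_(k-1))/(f(x_k) − f(x_(k-1))).
f(x_0) = -2.059713, f(x_1) = 3.593376
x_2 = 1.470000 - (3.593376)·(1.470000 - 0.465000)/(3.593376 - (-2.059713)) = 0.831174; f(x_2) = -0.891616
x_3 = 0.831174 - (-0.891616)·(0.831174 - 1.470000)/(-0.891616 - (3.593376)) = 0.958172; f(x_3) = -0.302115

0.95817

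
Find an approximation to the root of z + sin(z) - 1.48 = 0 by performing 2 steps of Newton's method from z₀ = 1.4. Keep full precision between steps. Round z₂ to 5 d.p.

0.77409

f'(z) = 1 + cos(z)
z_0 = 1.400000: f = 0.905450, f' = 1.169967 → z_1 = 1.400000 - (0.905450)/(1.169967) = 0.626090
z_1 = 0.626090: f = -0.267930, f' = 1.810325 → z_2 = 0.626090 - (-0.267930)/(1.810325) = 0.774091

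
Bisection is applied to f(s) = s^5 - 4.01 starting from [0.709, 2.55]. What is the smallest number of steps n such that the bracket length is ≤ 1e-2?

Initial width b − a = 2.55 − 0.709 = 1.841000.
After n steps the width is (b−a)/2^n; need (b−a)/2^n ≤ 1e-2.
So n ≥ log₂(1.841000/1e-2) = log₂(184.1000) ≈ 7.5243.
Hence n = 8.

8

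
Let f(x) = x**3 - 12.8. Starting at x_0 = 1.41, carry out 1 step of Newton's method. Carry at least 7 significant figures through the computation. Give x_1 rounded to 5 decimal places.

3.08610

f'(x) = 3x**2
x_0 = 1.410000: f = -9.996779, f' = 5.964300 → x_1 = 1.410000 - (-9.996779)/(5.964300) = 3.086103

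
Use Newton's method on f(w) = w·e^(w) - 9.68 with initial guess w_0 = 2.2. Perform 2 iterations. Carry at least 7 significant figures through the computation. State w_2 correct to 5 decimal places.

1.73457

Newton update: w ← w − f(w)/f'(w).
f'(w) = (w + 1)·e^(w)
w_0 = 2.200000: f = 10.175030, f' = 28.880043 → w_1 = 2.200000 - (10.175030)/(28.880043) = 1.847680
w_1 = 1.847680: f = 2.043673, f' = 18.068752 → w_2 = 1.847680 - (2.043673)/(18.068752) = 1.734574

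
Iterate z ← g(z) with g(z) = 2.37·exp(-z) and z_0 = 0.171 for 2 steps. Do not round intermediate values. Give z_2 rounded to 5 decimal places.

0.32155

z_1 = g(0.171000) = 1.997487
z_2 = g(1.997487) = 0.321552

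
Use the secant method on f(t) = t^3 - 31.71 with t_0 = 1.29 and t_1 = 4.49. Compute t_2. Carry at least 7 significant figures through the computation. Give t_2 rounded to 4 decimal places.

2.3605

f(t_0) = -29.563311, f(t_1) = 58.808849
t_2 = 4.490000 - (58.808849)·(4.490000 - 1.290000)/(58.808849 - (-29.563311)) = 2.360502; f(t_2) = -18.557350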